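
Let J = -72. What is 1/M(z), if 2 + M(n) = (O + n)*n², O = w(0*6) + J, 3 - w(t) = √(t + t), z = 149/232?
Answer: -12487168/377059995 ≈ -0.033117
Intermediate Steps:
z = 149/232 (z = 149*(1/232) = 149/232 ≈ 0.64224)
w(t) = 3 - √2*√t (w(t) = 3 - √(t + t) = 3 - √(2*t) = 3 - √2*√t)
O = -69 (O = (3 - √2*√(0*6)) - 72 = (3 - √2*√0) - 72 = (3 - 1*√2*0) - 72 = (3 + 0) - 72 = 3 - 72 = -69)
M(n) = -2 + n²*(-69 + n) (M(n) = -2 + (-69 + n)*n² = -2 + n²*(-69 + n))
1/M(z) = 1/(-2 + (149/232)³ - 69*(149/232)²) = 1/(-2 + 3307949/12487168 - 69*22201/53824) = 1/(-2 + 3307949/12487168 - 1531869/53824) = 1/(-377059995/12487168) = -12487168/377059995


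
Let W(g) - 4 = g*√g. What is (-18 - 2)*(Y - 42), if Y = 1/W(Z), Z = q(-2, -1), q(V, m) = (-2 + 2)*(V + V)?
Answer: 835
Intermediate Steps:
q(V, m) = 0 (q(V, m) = 0*(2*V) = 0)
Z = 0
W(g) = 4 + g^(3/2) (W(g) = 4 + g*√g = 4 + g^(3/2))
Y = ¼ (Y = 1/(4 + 0^(3/2)) = 1/(4 + 0) = 1/4 = ¼ ≈ 0.25000)
(-18 - 2)*(Y - 42) = (-18 - 2)*(¼ - 42) = -20*(-167/4) = 835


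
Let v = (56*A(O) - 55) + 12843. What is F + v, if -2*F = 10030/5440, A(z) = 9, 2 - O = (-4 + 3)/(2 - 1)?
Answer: 850629/64 ≈ 13291.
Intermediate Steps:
O = 3 (O = 2 - (-4 + 3)/(2 - 1) = 2 - (-1)/1 = 2 - (-1) = 2 - 1*(-1) = 2 + 1 = 3)
v = 13292 (v = (56*9 - 55) + 12843 = (504 - 55) + 12843 = 449 + 12843 = 13292)
F = -59/64 (F = -5015/5440 = -1/2*59/32 = -59/64 ≈ -0.92188)
F + v = -59/64 + 13292 = 850629/64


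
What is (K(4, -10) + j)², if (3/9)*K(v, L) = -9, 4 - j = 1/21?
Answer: 234256/441 ≈ 531.19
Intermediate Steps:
j = 83/21 (j = 4 - 1/21 = 83/21 ≈ 3.9524)
K(v, L) = -27 (K(v, L) = 3*(-9) = -27)
(K(4, -10) + j)² = (-27 + 83/21)² = (-484/21)² = 234256/441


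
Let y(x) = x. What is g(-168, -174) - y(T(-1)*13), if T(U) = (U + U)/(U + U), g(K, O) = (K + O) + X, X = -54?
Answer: -409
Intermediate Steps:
g(K, O) = -54 + K + O (g(K, O) = (K + O) - 54 = -54 + K + O)
T(U) = 1 (T(U) = (2*U)/((2*U)) = (2*U)*(1/(2*U)) = 1)
g(-168, -174) - y(T(-1)*13) = (-54 - 168 - 174) - 13 = -396 - 1*13 = -396 - 13 = -409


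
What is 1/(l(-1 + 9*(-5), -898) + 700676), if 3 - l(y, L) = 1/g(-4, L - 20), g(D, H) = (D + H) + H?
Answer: 1840/1289249361 ≈ 1.4272e-6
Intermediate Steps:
g(D, H) = D + 2*H
l(y, L) = 3 - 1/(-44 + 2*L) (l(y, L) = 3 - 1/(-4 + 2*(L - 20)) = 3 - 1/(-4 + 2*(-20 + L)) = 3 - 1/(-4 + (-40 + 2*L)) = 3 - 1/(-44 + 2*L))
1/(l(-1 + 9*(-5), -898) + 700676) = 1/((-133 + 6*(-898))/(2*(-22 - 898)) + 700676) = 1/((1/2)*(-133 - 5388)/(-920) + 700676) = 1/((1/2)*(-1/920)*(-5521) + 700676) = 1/(5521/1840 + 700676) = 1/(1289249361/1840) = 1840/1289249361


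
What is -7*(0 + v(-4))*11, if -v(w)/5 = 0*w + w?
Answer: -1540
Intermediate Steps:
v(w) = -5*w (v(w) = -5*(0*w + w) = -5*(0 + w) = -5*w)
-7*(0 + v(-4))*11 = -7*(0 - 5*(-4))*11 = -7*(0 + 20)*11 = -7*20*11 = -140*11 = -1540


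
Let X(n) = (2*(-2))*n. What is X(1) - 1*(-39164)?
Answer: 39160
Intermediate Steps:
X(n) = -4*n
X(1) - 1*(-39164) = -4*1 - 1*(-39164) = -4 + 39164 = 39160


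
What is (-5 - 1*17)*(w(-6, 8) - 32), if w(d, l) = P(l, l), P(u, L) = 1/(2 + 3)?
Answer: 3498/5 ≈ 699.60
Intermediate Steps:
P(u, L) = 1/5
w(d, l) = 1/5
(-5 - 1*17)*(w(-6, 8) - 32) = (-5 - 1*17)*(1/5 - 32) = (-5 - 17)*(-159/5) = -22*(-159/5) = 3498/5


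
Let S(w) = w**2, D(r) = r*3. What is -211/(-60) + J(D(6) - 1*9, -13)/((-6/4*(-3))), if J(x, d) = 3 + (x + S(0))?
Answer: 371/60 ≈ 6.1833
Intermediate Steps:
D(r) = 3*r
J(x, d) = 3 + x (J(x, d) = 3 + (x + 0**2) = 3 + (x + 0) = 3 + x)
-211/(-60) + J(D(6) - 1*9, -13)/((-6/4*(-3))) = -211/(-60) + (3 + (3*6 - 1*9))/((-6/4*(-3))) = -211*(-1/60) + (3 + (18 - 9))/((-6/4*(-3))) = 211/60 + (3 + 9)/((-1*3/2*(-3))) = 211/60 + 12/((-3/2*(-3))) = 211/60 + 12/(9/2) = 211/60 + 12*(2/9) = 211/60 + 8/3 = 371/60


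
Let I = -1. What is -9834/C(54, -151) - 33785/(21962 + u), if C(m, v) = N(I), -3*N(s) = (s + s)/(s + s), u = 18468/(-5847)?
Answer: 1262554317599/42797782 ≈ 29500.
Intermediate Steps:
u = -6156/1949 (u = 18468*(-1/5847) = -6156/1949 ≈ -3.1585)
N(s) = -⅓ (N(s) = -(s + s)/(3*(s + s)) = -2*s/(3*(2*s)) = -2*s*1/(2*s)/3 = -⅓*1 = -⅓)
C(m, v) = -⅓
-9834/C(54, -151) - 33785/(21962 + u) = -9834/(-⅓) - 33785/(21962 - 6156/1949) = -9834*(-3) - 33785/42797782/1949 = 29502 - 33785*1949/42797782 = 29502 - 65846965/42797782 = 1262554317599/42797782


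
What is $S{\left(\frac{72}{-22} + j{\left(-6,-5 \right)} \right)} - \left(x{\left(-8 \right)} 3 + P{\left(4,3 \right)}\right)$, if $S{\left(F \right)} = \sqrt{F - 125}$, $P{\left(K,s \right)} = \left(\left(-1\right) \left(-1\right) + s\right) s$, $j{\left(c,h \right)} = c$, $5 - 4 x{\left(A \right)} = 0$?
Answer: $- \frac{63}{4} + \frac{i \sqrt{16247}}{11} \approx -15.75 + 11.588 i$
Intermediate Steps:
$x{\left(A \right)} = \frac{5}{4}$ ($x{\left(A \right)} = \frac{5}{4} - 0 = \frac{5}{4} + 0 = \frac{5}{4}$)
$P{\left(K,s \right)} = s \left(1 + s\right)$ ($P{\left(K,s \right)} = \left(1 + s\right) s = s \left(1 + s\right)$)
$S{\left(F \right)} = \sqrt{-125 + F}$
$S{\left(\frac{72}{-22} + j{\left(-6,-5 \right)} \right)} - \left(x{\left(-8 \right)} 3 + P{\left(4,3 \right)}\right) = \sqrt{-125 - \left(6 - \frac{72}{-22}\right)} - \left(\frac{5}{4} \cdot 3 + 3 \left(1 + 3\right)\right) = \sqrt{-125 + \left(72 \left(- \frac{1}{22}\right) - 6\right)} - \left(\frac{15}{4} + 3 \cdot 4\right) = \sqrt{-125 - \frac{102}{11}} - \left(\frac{15}{4} + 12\right) = \sqrt{-125 - \frac{102}{11}} - \frac{63}{4} = \sqrt{- \frac{1477}{11}} - \frac{63}{4} = \frac{i \sqrt{16247}}{11} - \frac{63}{4} = - \frac{63}{4} + \frac{i \sqrt{16247}}{11}$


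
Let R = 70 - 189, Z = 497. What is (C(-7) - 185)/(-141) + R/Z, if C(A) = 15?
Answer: 9673/10011 ≈ 0.96624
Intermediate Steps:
R = -119
(C(-7) - 185)/(-141) + R/Z = (15 - 185)/(-141) - 119/497 = -170*(-1/141) - 119*1/497 = 170/141 - 17/71 = 9673/10011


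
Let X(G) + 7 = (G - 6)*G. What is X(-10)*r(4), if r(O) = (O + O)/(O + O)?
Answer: 153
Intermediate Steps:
X(G) = -7 + G*(-6 + G) (X(G) = -7 + (G - 6)*G = -7 + (-6 + G)*G = -7 + G*(-6 + G))
r(O) = 1 (r(O) = (2*O)/((2*O)) = (2*O)*(1/(2*O)) = 1)
X(-10)*r(4) = (-7 + (-10)**2 - 6*(-10))*1 = (-7 + 100 + 60)*1 = 153*1 = 153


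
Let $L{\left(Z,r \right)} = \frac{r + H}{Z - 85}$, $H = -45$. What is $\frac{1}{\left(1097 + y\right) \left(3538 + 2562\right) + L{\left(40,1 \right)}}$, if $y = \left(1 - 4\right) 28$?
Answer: $\frac{45}{278068544} \approx 1.6183 \cdot 10^{-7}$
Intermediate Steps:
$L{\left(Z,r \right)} = \frac{-45 + r}{-85 + Z}$ ($L{\left(Z,r \right)} = \frac{r - 45}{Z - 85} = \frac{-45 + r}{-85 + Z}$)
$y = -84$ ($y = \left(-3\right) 28 = -84$)
$\frac{1}{\left(1097 + y\right) \left(3538 + 2562\right) + L{\left(40,1 \right)}} = \frac{1}{\left(1097 - 84\right) \left(3538 + 2562\right) + \frac{-45 + 1}{-85 + 40}} = \frac{1}{1013 \cdot 6100 + \frac{1}{-45} \left(-44\right)} = \frac{1}{6179300 - - \frac{44}{45}} = \frac{1}{6179300 + \frac{44}{45}} = \frac{1}{\frac{278068544}{45}} = \frac{45}{278068544}$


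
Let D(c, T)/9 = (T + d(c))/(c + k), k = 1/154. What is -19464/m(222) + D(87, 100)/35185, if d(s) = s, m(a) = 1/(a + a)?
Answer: -4074224992071858/471443815 ≈ -8.6420e+6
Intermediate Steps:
m(a) = 1/(2*a)
k = 1/154 ≈ 0.0064935
D(c, T) = 9*(T + c)/(1/154 + c) (D(c, T) = 9*((T + c)/(c + 1/154)) = 9*((T + c)/(1/154 + c)) = 9*(T + c)/(1/154 + c))
-19464/m(222) + D(87, 100)/35185 = -19464/((1/2)/222) + (1386*(100 + 87)/(1 + 154*87))/35185 = -19464/((1/2)*(1/222)) + (1386*187/(1 + 13398))*(1/35185) = -19464/1/444 + (1386*187/13399)*(1/35185) = -19464*444 + (1386*(1/13399)*187)*(1/35185) = -8642016 + (259182/13399)*(1/35185) = -8642016 + 259182/471443815 = -4074224992071858/471443815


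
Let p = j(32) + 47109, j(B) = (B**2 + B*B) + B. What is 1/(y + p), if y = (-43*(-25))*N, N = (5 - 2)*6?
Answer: 1/68539 ≈ 1.4590e-5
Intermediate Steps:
j(B) = B + 2*B**2 (j(B) = (B**2 + B**2) + B = 2*B**2 + B = B + 2*B**2)
N = 18 (N = 3*6 = 18)
y = 19350 (y = -43*(-25)*18 = 1075*18 = 19350)
p = 49189 (p = 32*(1 + 2*32) + 47109 = 32*(1 + 64) + 47109 = 32*65 + 47109 = 2080 + 47109 = 49189)
1/(y + p) = 1/(19350 + 49189) = 1/68539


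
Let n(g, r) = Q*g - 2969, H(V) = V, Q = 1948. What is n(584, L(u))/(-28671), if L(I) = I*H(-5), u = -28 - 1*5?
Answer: -378221/9557 ≈ -39.575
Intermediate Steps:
u = -33 (u = -28 - 5 = -33)
L(I) = -5*I (L(I) = I*(-5) = -5*I)
n(g, r) = -2969 + 1948*g (n(g, r) = 1948*g - 2969 = -2969 + 1948*g)
n(584, L(u))/(-28671) = (-2969 + 1948*584)/(-28671) = (-2969 + 1137632)*(-1/28671) = 1134663*(-1/28671) = -378221/9557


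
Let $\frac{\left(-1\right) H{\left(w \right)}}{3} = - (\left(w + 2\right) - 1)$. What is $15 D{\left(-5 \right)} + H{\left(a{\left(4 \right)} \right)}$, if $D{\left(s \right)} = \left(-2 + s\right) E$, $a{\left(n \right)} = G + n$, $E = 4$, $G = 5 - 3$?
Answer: $-399$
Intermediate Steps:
$G = 2$
$a{\left(n \right)} = 2 + n$
$H{\left(w \right)} = 3 + 3 w$ ($H{\left(w \right)} = - 3 \left(- (\left(w + 2\right) - 1)\right) = - 3 \left(- (\left(2 + w\right) - 1)\right) = - 3 \left(- (1 + w)\right) = - 3 \left(-1 - w\right) = 3 + 3 w$)
$D{\left(s \right)} = -8 + 4 s$ ($D{\left(s \right)} = \left(-2 + s\right) 4 = -8 + 4 s$)
$15 D{\left(-5 \right)} + H{\left(a{\left(4 \right)} \right)} = 15 \left(-8 + 4 \left(-5\right)\right) + \left(3 + 3 \left(2 + 4\right)\right) = 15 \left(-8 - 20\right) + \left(3 + 3 \cdot 6\right) = 15 \left(-28\right) + \left(3 + 18\right) = -420 + 21 = -399$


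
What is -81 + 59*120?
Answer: 6999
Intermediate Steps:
-81 + 59*120 = -81 + 7080 = 6999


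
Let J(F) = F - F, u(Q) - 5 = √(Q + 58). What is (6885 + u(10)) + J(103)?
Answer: 6890 + 2*√17 ≈ 6898.3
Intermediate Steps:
u(Q) = 5 + √(58 + Q) (u(Q) = 5 + √(Q + 58) = 5 + √(58 + Q))
J(F) = 0
(6885 + u(10)) + J(103) = (6885 + (5 + √(58 + 10))) + 0 = (6885 + (5 + √68)) + 0 = (6885 + (5 + 2*√17)) + 0 = (6890 + 2*√17) + 0 = 6890 + 2*√17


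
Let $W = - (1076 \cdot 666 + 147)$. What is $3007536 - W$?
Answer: $3724299$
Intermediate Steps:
$W = -716763$ ($W = - (716616 + 147) = \left(-1\right) 716763 = -716763$)
$3007536 - W = 3007536 - -716763 = 3007536 + 716763 = 3724299$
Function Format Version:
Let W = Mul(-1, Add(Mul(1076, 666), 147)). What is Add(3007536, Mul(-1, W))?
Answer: 3724299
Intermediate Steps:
W = -716763 (W = Mul(-1, Add(716616, 147)) = Mul(-1, 716763) = -716763)
Add(3007536, Mul(-1, W)) = Add(3007536, Mul(-1, -716763)) = Add(3007536, 716763) = 3724299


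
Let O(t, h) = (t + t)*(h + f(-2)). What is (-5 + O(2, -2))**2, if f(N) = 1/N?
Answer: 225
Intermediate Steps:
f(N) = 1/N
O(t, h) = 2*t*(-1/2 + h) (O(t, h) = (t + t)*(h + 1/(-2)) = (2*t)*(h - 1/2) = (2*t)*(-1/2 + h) = 2*t*(-1/2 + h))
(-5 + O(2, -2))**2 = (-5 + 2*(-1 + 2*(-2)))**2 = (-5 + 2*(-1 - 4))**2 = (-5 + 2*(-5))**2 = (-5 - 10)**2 = (-15)**2 = 225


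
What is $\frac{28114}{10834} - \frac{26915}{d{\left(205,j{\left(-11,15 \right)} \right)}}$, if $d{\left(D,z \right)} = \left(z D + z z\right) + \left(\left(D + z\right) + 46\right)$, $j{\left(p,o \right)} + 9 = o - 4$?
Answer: $- \frac{136422536}{3613139} \approx -37.757$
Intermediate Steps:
$j{\left(p,o \right)} = -13 + o$ ($j{\left(p,o \right)} = -9 + \left(o - 4\right) = -9 + \left(-4 + o\right) = -13 + o$)
$d{\left(D,z \right)} = 46 + D + z + z^{2} + D z$ ($d{\left(D,z \right)} = \left(D z + z^{2}\right) + \left(46 + D + z\right) = \left(z^{2} + D z\right) + \left(46 + D + z\right) = 46 + D + z + z^{2} + D z$)
$\frac{28114}{10834} - \frac{26915}{d{\left(205,j{\left(-11,15 \right)} \right)}} = \frac{28114}{10834} - \frac{26915}{46 + 205 + \left(-13 + 15\right) + \left(-13 + 15\right)^{2} + 205 \left(-13 + 15\right)} = 28114 \cdot \frac{1}{10834} - \frac{26915}{46 + 205 + 2 + 2^{2} + 205 \cdot 2} = \frac{14057}{5417} - \frac{26915}{46 + 205 + 2 + 4 + 410} = \frac{14057}{5417} - \frac{26915}{667} = - \frac{136422536}{3613139}$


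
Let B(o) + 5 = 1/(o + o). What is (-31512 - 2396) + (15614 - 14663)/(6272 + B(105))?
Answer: -44625135758/1316071 ≈ -33908.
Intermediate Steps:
B(o) = -5 + 1/(2*o) (B(o) = -5 + 1/(o + o) = -5 + 1/(2*o))
(-31512 - 2396) + (15614 - 14663)/(6272 + B(105)) = (-31512 - 2396) + (15614 - 14663)/(6272 + (-5 + (1/2)/105)) = -33908 + 951/(6272 + (-5 + (1/2)*(1/105))) = -33908 + 951/(6272 + (-5 + 1/210)) = -33908 + 951/(6272 - 1049/210) = -33908 + 951/(1316071/210) = -33908 + 951*(210/1316071) = -33908 + 199710/1316071 = -44625135758/1316071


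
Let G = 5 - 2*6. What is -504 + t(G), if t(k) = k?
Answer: -511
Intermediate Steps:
G = -7 (G = 5 - 12 = -7)
-504 + t(G) = -504 - 7 = -511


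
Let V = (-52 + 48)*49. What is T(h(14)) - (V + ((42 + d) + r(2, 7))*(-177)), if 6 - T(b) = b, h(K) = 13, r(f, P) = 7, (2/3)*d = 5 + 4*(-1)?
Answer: 18255/2 ≈ 9127.5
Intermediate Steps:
d = 3/2 (d = 3*(5 + 4*(-1))/2 = 3*(5 - 4)/2 = (3/2)*1 = 3/2 ≈ 1.5000)
V = -196 (V = -4*49 = -196)
T(b) = 6 - b
T(h(14)) - (V + ((42 + d) + r(2, 7))*(-177)) = (6 - 1*13) - (-196 + ((42 + 3/2) + 7)*(-177)) = (6 - 13) - (-196 + (87/2 + 7)*(-177)) = -7 - (-196 + (101/2)*(-177)) = -7 - (-196 - 17877/2) = -7 - 1*(-18269/2) = -7 + 18269/2 = 18255/2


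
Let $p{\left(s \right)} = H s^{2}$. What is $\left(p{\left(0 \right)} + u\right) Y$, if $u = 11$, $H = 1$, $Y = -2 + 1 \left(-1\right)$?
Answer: $-33$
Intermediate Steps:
$Y = -3$ ($Y = -2 - 1 = -3$)
$p{\left(s \right)} = s^{2}$ ($p{\left(s \right)} = 1 s^{2} = s^{2}$)
$\left(p{\left(0 \right)} + u\right) Y = \left(0^{2} + 11\right) \left(-3\right) = \left(0 + 11\right) \left(-3\right) = 11 \left(-3\right) = -33$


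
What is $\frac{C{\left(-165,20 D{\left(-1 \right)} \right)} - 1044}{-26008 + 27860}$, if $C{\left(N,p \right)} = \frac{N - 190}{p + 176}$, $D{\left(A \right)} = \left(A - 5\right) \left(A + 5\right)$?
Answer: $- \frac{317021}{563008} \approx -0.56308$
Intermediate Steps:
$D{\left(A \right)} = \left(-5 + A\right) \left(5 + A\right)$
$C{\left(N,p \right)} = \frac{-190 + N}{176 + p}$
$\frac{C{\left(-165,20 D{\left(-1 \right)} \right)} - 1044}{-26008 + 27860} = \frac{\frac{-190 - 165}{176 + 20 \left(-25 + \left(-1\right)^{2}\right)} - 1044}{-26008 + 27860} = \frac{\frac{1}{176 + 20 \left(-25 + 1\right)} \left(-355\right) - 1044}{1852} = \left(\frac{1}{176 + 20 \left(-24\right)} \left(-355\right) - 1044\right) \frac{1}{1852} = \left(\frac{1}{176 - 480} \left(-355\right) - 1044\right) \frac{1}{1852} = \left(\frac{1}{-304} \left(-355\right) - 1044\right) \frac{1}{1852} = \left(\left(- \frac{1}{304}\right) \left(-355\right) - 1044\right) \frac{1}{1852} = \left(\frac{355}{304} - 1044\right) \frac{1}{1852} = \left(- \frac{317021}{304}\right) \frac{1}{1852} = - \frac{317021}{563008}$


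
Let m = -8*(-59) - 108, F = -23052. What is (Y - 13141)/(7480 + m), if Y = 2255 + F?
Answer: -16969/3922 ≈ -4.3266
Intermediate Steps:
Y = -20797 (Y = 2255 - 23052 = -20797)
m = 364 (m = 472 - 108 = 364)
(Y - 13141)/(7480 + m) = (-20797 - 13141)/(7480 + 364) = -33938/7844 = -33938*1/7844 = -16969/3922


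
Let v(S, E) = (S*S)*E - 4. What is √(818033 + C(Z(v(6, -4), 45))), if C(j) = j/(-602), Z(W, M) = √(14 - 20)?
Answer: √(296458431332 - 602*I*√6)/602 ≈ 904.45 - 2.2494e-6*I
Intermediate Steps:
v(S, E) = -4 + E*S² (v(S, E) = S²*E - 4 = E*S² - 4 = -4 + E*S²)
Z(W, M) = I*√6 (Z(W, M) = √(-6) = I*√6)
C(j) = -j/602 (C(j) = j*(-1/602) = -j/602)
√(818033 + C(Z(v(6, -4), 45))) = √(818033 - I*√6/602)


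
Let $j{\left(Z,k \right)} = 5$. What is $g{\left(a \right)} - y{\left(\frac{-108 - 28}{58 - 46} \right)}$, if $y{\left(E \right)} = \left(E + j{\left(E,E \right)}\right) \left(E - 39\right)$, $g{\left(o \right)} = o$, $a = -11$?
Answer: $- \frac{2968}{9} \approx -329.78$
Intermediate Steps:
$y{\left(E \right)} = \left(-39 + E\right) \left(5 + E\right)$ ($y{\left(E \right)} = \left(E + 5\right) \left(E - 39\right) = \left(5 + E\right) \left(-39 + E\right) = \left(-39 + E\right) \left(5 + E\right)$)
$g{\left(a \right)} - y{\left(\frac{-108 - 28}{58 - 46} \right)} = -11 - \left(-195 + \left(\frac{-108 - 28}{58 - 46}\right)^{2} - 34 \frac{-108 - 28}{58 - 46}\right) = -11 - \left(-195 + \left(- \frac{136}{12}\right)^{2} - 34 \left(- \frac{136}{12}\right)\right) = -11 - \left(-195 + \left(\left(-136\right) \frac{1}{12}\right)^{2} - 34 \left(\left(-136\right) \frac{1}{12}\right)\right) = -11 - \left(-195 + \left(- \frac{34}{3}\right)^{2} - - \frac{1156}{3}\right) = -11 - \left(-195 + \frac{1156}{9} + \frac{1156}{3}\right) = -11 - \frac{2869}{9} = - \frac{2968}{9}$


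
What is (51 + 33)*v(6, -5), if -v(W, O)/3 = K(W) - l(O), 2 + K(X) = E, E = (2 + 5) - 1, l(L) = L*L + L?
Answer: 4032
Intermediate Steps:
l(L) = L + L² (l(L) = L² + L = L + L²)
E = 6 (E = 7 - 1 = 6)
K(X) = 4 (K(X) = -2 + 6 = 4)
v(W, O) = -12 + 3*O*(1 + O) (v(W, O) = -3*(4 - O*(1 + O)) = -12 + 3*O*(1 + O))
(51 + 33)*v(6, -5) = (51 + 33)*(-12 + 3*(-5)*(1 - 5)) = 84*(-12 + 3*(-5)*(-4)) = 84*(-12 + 60) = 84*48 = 4032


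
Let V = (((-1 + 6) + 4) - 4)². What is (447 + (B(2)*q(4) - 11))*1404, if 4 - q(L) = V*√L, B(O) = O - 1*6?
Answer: 870480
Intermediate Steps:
B(O) = -6 + O (B(O) = O - 6 = -6 + O)
V = 25 (V = ((5 + 4) - 4)² = (9 - 4)² = 5² = 25)
q(L) = 4 - 25*√L
(447 + (B(2)*q(4) - 11))*1404 = (447 + ((-6 + 2)*(4 - 25*√4) - 11))*1404 = (447 + (-4*(4 - 25*2) - 11))*1404 = (447 + (-4*(4 - 50) - 11))*1404 = (447 + (-4*(-46) - 11))*1404 = (447 + (184 - 11))*1404 = (447 + 173)*1404 = 620*1404 = 870480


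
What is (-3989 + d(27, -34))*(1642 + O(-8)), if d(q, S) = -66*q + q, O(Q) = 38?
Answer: -9649920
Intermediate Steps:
d(q, S) = -65*q
(-3989 + d(27, -34))*(1642 + O(-8)) = (-3989 - 65*27)*(1642 + 38) = (-3989 - 1755)*1680 = -5744*1680 = -9649920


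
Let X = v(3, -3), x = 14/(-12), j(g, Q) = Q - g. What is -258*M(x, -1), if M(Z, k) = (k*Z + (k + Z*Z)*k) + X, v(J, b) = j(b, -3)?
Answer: -1247/6 ≈ -207.83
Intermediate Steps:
v(J, b) = -3 - b
x = -7/6 (x = 14*(-1/12) = -7/6 ≈ -1.1667)
X = 0 (X = -3 - 1*(-3) = -3 + 3 = 0)
M(Z, k) = Z*k + k*(k + Z²) (M(Z, k) = (k*Z + (k + Z*Z)*k) + 0 = (Z*k + (k + Z²)*k) + 0 = (Z*k + k*(k + Z²)) + 0 = Z*k + k*(k + Z²))
-258*M(x, -1) = -(-258)*(-7/6 - 1 + (-7/6)²) = -(-258)*(-7/6 - 1 + 49/36) = -(-258)*(-29)/36 = -258*29/36 = -1247/6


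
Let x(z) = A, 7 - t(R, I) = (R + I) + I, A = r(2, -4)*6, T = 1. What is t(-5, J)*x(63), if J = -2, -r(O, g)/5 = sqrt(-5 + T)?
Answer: -960*I ≈ -960.0*I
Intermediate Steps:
r(O, g) = -10*I (r(O, g) = -5*sqrt(-5 + 1) = -10*I)
A = -60*I (A = -10*I*6 = -60*I ≈ -60.0*I)
t(R, I) = 7 - R - 2*I (t(R, I) = 7 - ((R + I) + I) = 7 - ((I + R) + I) = 7 - (R + 2*I) = 7 + (-R - 2*I) = 7 - R - 2*I)
x(z) = -60*I
t(-5, J)*x(63) = (7 - 1*(-5) - 2*(-2))*(-60*I) = (7 + 5 + 4)*(-60*I) = 16*(-60*I) = -960*I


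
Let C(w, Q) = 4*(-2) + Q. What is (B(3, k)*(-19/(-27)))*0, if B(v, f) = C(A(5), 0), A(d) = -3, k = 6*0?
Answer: 0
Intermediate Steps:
k = 0
C(w, Q) = -8 + Q
B(v, f) = -8 (B(v, f) = -8 + 0 = -8)
(B(3, k)*(-19/(-27)))*0 = -(-152)/(-27)*0 = -(-152)*(-1)/27*0 = -8*19/27*0 = -152/27*0 = 0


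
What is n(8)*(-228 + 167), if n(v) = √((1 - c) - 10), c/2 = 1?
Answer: -61*I*√11 ≈ -202.31*I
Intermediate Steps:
c = 2 (c = 2*1 = 2)
n(v) = I*√11 (n(v) = √((1 - 1*2) - 10) = √((1 - 2) - 10) = √(-1 - 10) = √(-11) = I*√11)
n(8)*(-228 + 167) = (I*√11)*(-228 + 167) = (I*√11)*(-61) = -61*I*√11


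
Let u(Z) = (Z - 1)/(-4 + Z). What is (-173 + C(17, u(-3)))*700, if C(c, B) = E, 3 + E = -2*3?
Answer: -127400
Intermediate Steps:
E = -9 (E = -3 - 2*3 = -3 - 6 = -9)
u(Z) = (-1 + Z)/(-4 + Z)
C(c, B) = -9
(-173 + C(17, u(-3)))*700 = (-173 - 9)*700 = -182*700 = -127400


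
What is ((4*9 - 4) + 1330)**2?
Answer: 1855044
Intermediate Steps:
((4*9 - 4) + 1330)**2 = ((36 - 4) + 1330)**2 = (32 + 1330)**2 = 1362**2 = 1855044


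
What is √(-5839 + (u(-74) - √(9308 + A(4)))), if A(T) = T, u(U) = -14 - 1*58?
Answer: √(-5911 - 4*√582) ≈ 77.508*I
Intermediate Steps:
u(U) = -72 (u(U) = -14 - 58 = -72)
√(-5839 + (u(-74) - √(9308 + A(4)))) = √(-5839 + (-72 - √(9308 + 4))) = √(-5839 + (-72 - √9312)) = √(-5839 + (-72 - 4*√582)) = √(-5911 - 4*√582)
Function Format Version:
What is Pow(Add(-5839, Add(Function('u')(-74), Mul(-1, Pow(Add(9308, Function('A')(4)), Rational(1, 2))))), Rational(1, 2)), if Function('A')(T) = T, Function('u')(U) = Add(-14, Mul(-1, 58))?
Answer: Pow(Add(-5911, Mul(-4, Pow(582, Rational(1, 2)))), Rational(1, 2)) ≈ Mul(77.508, I)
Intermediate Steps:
Function('u')(U) = -72 (Function('u')(U) = Add(-14, -58) = -72)
Pow(Add(-5839, Add(Function('u')(-74), Mul(-1, Pow(Add(9308, Function('A')(4)), Rational(1, 2))))), Rational(1, 2)) = Pow(Add(-5839, Add(-72, Mul(-1, Pow(Add(9308, 4), Rational(1, 2))))), Rational(1, 2)) = Pow(Add(-5839, Add(-72, Mul(-1, Pow(9312, Rational(1, 2))))), Rational(1, 2)) = Pow(Add(-5839, Add(-72, Mul(-1, Mul(4, Pow(582, Rational(1, 2)))))), Rational(1, 2)) = Pow(Add(-5839, Add(-72, Mul(-4, Pow(582, Rational(1, 2))))), Rational(1, 2)) = Pow(Add(-5911, Mul(-4, Pow(582, Rational(1, 2)))), Rational(1, 2))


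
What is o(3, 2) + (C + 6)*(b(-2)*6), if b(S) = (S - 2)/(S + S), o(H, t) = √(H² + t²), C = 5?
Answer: 66 + √13 ≈ 69.606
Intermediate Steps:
b(S) = (-2 + S)/(2*S) (b(S) = (-2 + S)/((2*S)) = (-2 + S)*(1/(2*S)) = (-2 + S)/(2*S))
o(3, 2) + (C + 6)*(b(-2)*6) = √(3² + 2²) + (5 + 6)*(((½)*(-2 - 2)/(-2))*6) = √(9 + 4) + 11*(((½)*(-½)*(-4))*6) = √13 + 11*(1*6) = √13 + 11*6 = √13 + 66 = 66 + √13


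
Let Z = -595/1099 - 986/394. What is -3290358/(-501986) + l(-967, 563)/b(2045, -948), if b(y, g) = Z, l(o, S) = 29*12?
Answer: -424437321137/3938331163 ≈ -107.77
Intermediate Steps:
l(o, S) = 348
Z = -94146/30929 (Z = -595*1/1099 - 986*1/394 = -85/157 - 493/197 = -94146/30929 ≈ -3.0439)
b(y, g) = -94146/30929
-3290358/(-501986) + l(-967, 563)/b(2045, -948) = -3290358/(-501986) + 348/(-94146/30929) = -3290358*(-1/501986) + 348*(-30929/94146) = 1645179/250993 - 1793882/15691 = -424437321137/3938331163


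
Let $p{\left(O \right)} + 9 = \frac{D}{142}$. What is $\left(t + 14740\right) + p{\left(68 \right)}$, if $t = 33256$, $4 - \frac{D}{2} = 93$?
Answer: $\frac{3406988}{71} \approx 47986.0$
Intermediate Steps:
$D = -178$ ($D = 8 - 186 = -178$)
$p{\left(O \right)} = - \frac{728}{71}$ ($p{\left(O \right)} = -9 - \frac{178}{142} = -9 - \frac{89}{71} = - \frac{728}{71}$)
$\left(t + 14740\right) + p{\left(68 \right)} = \left(33256 + 14740\right) - \frac{728}{71} = 47996 - \frac{728}{71} = \frac{3406988}{71}$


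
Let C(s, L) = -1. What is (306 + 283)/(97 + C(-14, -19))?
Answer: 589/96 ≈ 6.1354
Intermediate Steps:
(306 + 283)/(97 + C(-14, -19)) = (306 + 283)/(97 - 1) = 589/96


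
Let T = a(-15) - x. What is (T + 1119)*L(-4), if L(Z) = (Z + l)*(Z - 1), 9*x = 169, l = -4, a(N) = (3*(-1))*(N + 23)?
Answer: 387440/9 ≈ 43049.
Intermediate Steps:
a(N) = -69 - 3*N (a(N) = -3*(23 + N) = -69 - 3*N)
x = 169/9 (x = (⅑)*169 = 169/9 ≈ 18.778)
L(Z) = (-1 + Z)*(-4 + Z) (L(Z) = (Z - 4)*(Z - 1) = (-4 + Z)*(-1 + Z) = (-1 + Z)*(-4 + Z))
T = -385/9 (T = (-69 - 3*(-15)) - 1*169/9 = (-69 + 45) - 169/9 = -24 - 169/9 = -385/9 ≈ -42.778)
(T + 1119)*L(-4) = (-385/9 + 1119)*(4 + (-4)² - 5*(-4)) = 9686*(4 + 16 + 20)/9 = (9686/9)*40 = 387440/9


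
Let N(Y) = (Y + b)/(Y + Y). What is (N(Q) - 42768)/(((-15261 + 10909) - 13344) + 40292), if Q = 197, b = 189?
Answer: -8425103/4451412 ≈ -1.8927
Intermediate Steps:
N(Y) = (189 + Y)/(2*Y) (N(Y) = (Y + 189)/(Y + Y) = (189 + Y)/((2*Y)) = (189 + Y)*(1/(2*Y)) = (189 + Y)/(2*Y))
(N(Q) - 42768)/(((-15261 + 10909) - 13344) + 40292) = ((1/2)*(189 + 197)/197 - 42768)/(((-15261 + 10909) - 13344) + 40292) = ((1/2)*(1/197)*386 - 42768)/((-4352 - 13344) + 40292) = (193/197 - 42768)/(-17696 + 40292) = -8425103/197/22596 = -8425103/197*1/22596 = -8425103/4451412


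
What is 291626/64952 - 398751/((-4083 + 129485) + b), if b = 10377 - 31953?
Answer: 1094671531/1685926588 ≈ 0.64930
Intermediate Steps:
b = -21576
291626/64952 - 398751/((-4083 + 129485) + b) = 291626/64952 - 398751/((-4083 + 129485) - 21576) = 291626*(1/64952) - 398751/(125402 - 21576) = 145813/32476 - 398751/103826 = 1094671531/1685926588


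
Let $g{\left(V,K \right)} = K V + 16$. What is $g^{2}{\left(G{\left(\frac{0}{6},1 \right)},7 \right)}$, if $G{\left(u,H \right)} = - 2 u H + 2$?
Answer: $900$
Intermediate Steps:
$G{\left(u,H \right)} = 2 - 2 H u$ ($G{\left(u,H \right)} = - 2 H u + 2 = 2 - 2 H u$)
$g{\left(V,K \right)} = 16 + K V$
$g^{2}{\left(G{\left(\frac{0}{6},1 \right)},7 \right)} = \left(16 + 7 \left(2 - 2 \cdot \frac{0}{6}\right)\right)^{2} = \left(16 + 7 \left(2 - 2 \cdot 0 \cdot \frac{1}{6}\right)\right)^{2} = \left(16 + 7 \left(2 - 2 \cdot 0\right)\right)^{2} = \left(16 + 7 \left(2 + 0\right)\right)^{2} = \left(16 + 7 \cdot 2\right)^{2} = \left(16 + 14\right)^{2} = 30^{2} = 900$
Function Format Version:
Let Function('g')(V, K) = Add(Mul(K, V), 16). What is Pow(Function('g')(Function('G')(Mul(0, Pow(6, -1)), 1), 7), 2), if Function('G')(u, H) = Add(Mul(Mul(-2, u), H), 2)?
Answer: 900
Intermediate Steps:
Function('G')(u, H) = Add(2, Mul(-2, H, u)) (Function('G')(u, H) = Add(Mul(-2, H, u), 2) = Add(2, Mul(-2, H, u)))
Function('g')(V, K) = Add(16, Mul(K, V))
Pow(Function('g')(Function('G')(Mul(0, Pow(6, -1)), 1), 7), 2) = Pow(Add(16, Mul(7, Add(2, Mul(-2, 1, Mul(0, Pow(6, -1)))))), 2) = Pow(Add(16, Mul(7, Add(2, Mul(-2, 1, Mul(0, Rational(1, 6)))))), 2) = Pow(Add(16, Mul(7, Add(2, Mul(-2, 1, 0)))), 2) = Pow(Add(16, Mul(7, Add(2, 0))), 2) = Pow(Add(16, Mul(7, 2)), 2) = Pow(Add(16, 14), 2) = Pow(30, 2) = 900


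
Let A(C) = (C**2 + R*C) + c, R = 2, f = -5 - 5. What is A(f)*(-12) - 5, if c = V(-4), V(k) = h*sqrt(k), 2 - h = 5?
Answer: -965 + 72*I ≈ -965.0 + 72.0*I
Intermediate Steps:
h = -3 (h = 2 - 1*5 = 2 - 5 = -3)
f = -10
V(k) = -3*sqrt(k)
c = -6*I ≈ -6.0*I
A(C) = C**2 - 6*I + 2*C (A(C) = (C**2 + 2*C) - 6*I = C**2 - 6*I + 2*C)
A(f)*(-12) - 5 = ((-10)**2 - 6*I + 2*(-10))*(-12) - 5 = (100 - 6*I - 20)*(-12) - 5 = (80 - 6*I)*(-12) - 5 = (-960 + 72*I) - 5 = -965 + 72*I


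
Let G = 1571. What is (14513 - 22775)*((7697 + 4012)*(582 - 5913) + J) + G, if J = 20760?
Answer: 515548132349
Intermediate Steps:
(14513 - 22775)*((7697 + 4012)*(582 - 5913) + J) + G = (14513 - 22775)*((7697 + 4012)*(582 - 5913) + 20760) + 1571 = -8262*(11709*(-5331) + 20760) + 1571 = -8262*(-62420679 + 20760) + 1571 = -8262*(-62399919) + 1571 = 515548130778 + 1571 = 515548132349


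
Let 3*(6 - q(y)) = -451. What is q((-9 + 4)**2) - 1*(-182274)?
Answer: 547291/3 ≈ 1.8243e+5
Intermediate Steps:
q(y) = 469/3 (q(y) = 6 - 1/3*(-451) = 6 + 451/3 = 469/3)
q((-9 + 4)**2) - 1*(-182274) = 469/3 - 1*(-182274) = 469/3 + 182274 = 547291/3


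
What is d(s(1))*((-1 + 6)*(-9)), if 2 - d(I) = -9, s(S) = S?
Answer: -495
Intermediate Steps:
d(I) = 11 (d(I) = 2 - 1*(-9) = 2 + 9 = 11)
d(s(1))*((-1 + 6)*(-9)) = 11*((-1 + 6)*(-9)) = 11*(5*(-9)) = 11*(-45) = -495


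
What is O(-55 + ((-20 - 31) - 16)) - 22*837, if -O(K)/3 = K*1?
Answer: -18048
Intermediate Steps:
O(K) = -3*K
O(-55 + ((-20 - 31) - 16)) - 22*837 = -3*(-55 + ((-20 - 31) - 16)) - 22*837 = -3*(-55 + (-51 - 16)) - 18414 = -3*(-55 - 67) - 18414 = -3*(-122) - 18414 = 366 - 18414 = -18048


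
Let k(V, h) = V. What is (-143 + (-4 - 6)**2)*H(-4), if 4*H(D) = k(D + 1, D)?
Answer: 129/4 ≈ 32.250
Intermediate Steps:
H(D) = 1/4 + D/4 (H(D) = (D + 1)/4 = (1 + D)/4 = 1/4 + D/4)
(-143 + (-4 - 6)**2)*H(-4) = (-143 + (-4 - 6)**2)*(1/4 + (1/4)*(-4)) = (-143 + (-10)**2)*(1/4 - 1) = (-143 + 100)*(-3/4) = -43*(-3/4) = 129/4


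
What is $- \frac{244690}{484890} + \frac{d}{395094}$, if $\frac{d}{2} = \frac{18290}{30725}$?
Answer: $- \frac{471482311571}{934318620445} \approx -0.50463$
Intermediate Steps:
$d = \frac{7316}{6145}$ ($d = 2 \cdot \frac{18290}{30725} = 2 \cdot 18290 \cdot \frac{1}{30725} = 2 \cdot \frac{3658}{6145} = \frac{7316}{6145} \approx 1.1906$)
$- \frac{244690}{484890} + \frac{d}{395094} = - \frac{244690}{484890} + \frac{7316}{6145 \cdot 395094} = \left(-244690\right) \frac{1}{484890} + \frac{7316}{6145} \cdot \frac{1}{395094} = - \frac{24469}{48489} + \frac{3658}{1213926315} = - \frac{471482311571}{934318620445}$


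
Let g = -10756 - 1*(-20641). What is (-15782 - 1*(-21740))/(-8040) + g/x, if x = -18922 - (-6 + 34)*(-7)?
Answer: -5306803/4182140 ≈ -1.2689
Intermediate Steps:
g = 9885 (g = -10756 + 20641 = 9885)
x = -18726 (x = -18922 - 28*(-7) = -18922 - 1*(-196) = -18922 + 196 = -18726)
(-15782 - 1*(-21740))/(-8040) + g/x = (-15782 - 1*(-21740))/(-8040) + 9885/(-18726) = (-15782 + 21740)*(-1/8040) + 9885*(-1/18726) = 5958*(-1/8040) - 3295/6242 = -993/1340 - 3295/6242 = -5306803/4182140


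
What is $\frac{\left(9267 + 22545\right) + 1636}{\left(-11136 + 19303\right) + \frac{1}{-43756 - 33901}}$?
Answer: $\frac{1298735668}{317112359} \approx 4.0955$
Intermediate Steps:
$\frac{\left(9267 + 22545\right) + 1636}{\left(-11136 + 19303\right) + \frac{1}{-43756 - 33901}} = \frac{31812 + 1636}{8167 + \frac{1}{-77657}} = \frac{33448}{8167 - \frac{1}{77657}} = \frac{33448}{\frac{634224718}{77657}} = 33448 \cdot \frac{77657}{634224718} = \frac{1298735668}{317112359}$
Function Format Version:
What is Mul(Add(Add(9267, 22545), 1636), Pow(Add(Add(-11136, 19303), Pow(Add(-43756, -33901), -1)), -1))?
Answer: Rational(1298735668, 317112359) ≈ 4.0955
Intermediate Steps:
Mul(Add(Add(9267, 22545), 1636), Pow(Add(Add(-11136, 19303), Pow(Add(-43756, -33901), -1)), -1)) = Mul(Add(31812, 1636), Pow(Add(8167, Pow(-77657, -1)), -1)) = Mul(33448, Pow(Add(8167, Rational(-1, 77657)), -1)) = Mul(33448, Pow(Rational(634224718, 77657), -1)) = Mul(33448, Rational(77657, 634224718)) = Rational(1298735668, 317112359)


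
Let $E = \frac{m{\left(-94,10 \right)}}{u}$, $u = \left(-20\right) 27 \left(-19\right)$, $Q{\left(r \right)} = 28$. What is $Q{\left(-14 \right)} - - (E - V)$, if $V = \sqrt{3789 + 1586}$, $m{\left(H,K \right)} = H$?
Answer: $\frac{143593}{5130} - 5 \sqrt{215} \approx -45.324$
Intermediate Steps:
$V = 5 \sqrt{215}$ ($V = \sqrt{5375} = 5 \sqrt{215} \approx 73.314$)
$u = 10260$ ($u = \left(-540\right) \left(-19\right) = 10260$)
$E = - \frac{47}{5130}$ ($E = - \frac{94}{10260} = \left(-94\right) \frac{1}{10260} = - \frac{47}{5130} \approx -0.0091618$)
$Q{\left(-14 \right)} - - (E - V) = 28 - - (- \frac{47}{5130} - 5 \sqrt{215}) = 28 - \left(\frac{47}{5130} + 5 \sqrt{215}\right) = \frac{143593}{5130} - 5 \sqrt{215}$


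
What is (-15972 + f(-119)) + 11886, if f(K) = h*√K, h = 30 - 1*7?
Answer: -4086 + 23*I*√119 ≈ -4086.0 + 250.9*I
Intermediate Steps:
h = 23 (h = 30 - 7 = 23)
f(K) = 23*√K
(-15972 + f(-119)) + 11886 = (-15972 + 23*√(-119)) + 11886 = (-15972 + 23*(I*√119)) + 11886 = (-15972 + 23*I*√119) + 11886 = -4086 + 23*I*√119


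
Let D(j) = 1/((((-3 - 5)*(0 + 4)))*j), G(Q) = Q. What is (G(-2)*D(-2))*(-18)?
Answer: 9/16 ≈ 0.56250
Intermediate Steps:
D(j) = -1/(32*j) (D(j) = 1/(((-8*4))*j) = 1/((-32)*j) = -1/(32*j))
(G(-2)*D(-2))*(-18) = -(-1)/(16*(-2))*(-18) = -(-1)*(-1)/(16*2)*(-18) = -2*1/64*(-18) = -1/32*(-18) = 9/16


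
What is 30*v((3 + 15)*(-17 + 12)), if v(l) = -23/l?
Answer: 23/3 ≈ 7.6667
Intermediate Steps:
30*v((3 + 15)*(-17 + 12)) = 30*(-23*1/((-17 + 12)*(3 + 15))) = 30*(-23/(18*(-5))) = 30*(-23/(-90)) = 30*(-23*(-1/90)) = 30*(23/90) = 23/3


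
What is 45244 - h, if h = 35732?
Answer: 9512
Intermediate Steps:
45244 - h = 45244 - 1*35732 = 45244 - 35732 = 9512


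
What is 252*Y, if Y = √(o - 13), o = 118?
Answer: 252*√105 ≈ 2582.2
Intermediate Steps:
Y = √105 (Y = √(118 - 13) = √105 ≈ 10.247)
252*Y = 252*√105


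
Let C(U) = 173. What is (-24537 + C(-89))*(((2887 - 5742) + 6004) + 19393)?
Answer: -549213288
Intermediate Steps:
(-24537 + C(-89))*(((2887 - 5742) + 6004) + 19393) = (-24537 + 173)*(((2887 - 5742) + 6004) + 19393) = -24364*((-2855 + 6004) + 19393) = -24364*(3149 + 19393) = -24364*22542 = -549213288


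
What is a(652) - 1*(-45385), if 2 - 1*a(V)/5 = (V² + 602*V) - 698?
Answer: -4039155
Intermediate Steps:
a(V) = 3500 - 3010*V - 5*V² (a(V) = 10 - 5*((V² + 602*V) - 698) = 10 - 5*(-698 + V² + 602*V) = 10 + (3490 - 3010*V - 5*V²) = 3500 - 3010*V - 5*V²)
a(652) - 1*(-45385) = (3500 - 3010*652 - 5*652²) - 1*(-45385) = (3500 - 1962520 - 5*425104) + 45385 = (3500 - 1962520 - 2125520) + 45385 = -4084540 + 45385 = -4039155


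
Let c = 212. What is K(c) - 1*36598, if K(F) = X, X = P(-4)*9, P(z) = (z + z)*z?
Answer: -36310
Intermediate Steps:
P(z) = 2*z**2 (P(z) = (2*z)*z = 2*z**2)
X = 288 (X = (2*(-4)**2)*9 = (2*16)*9 = 32*9 = 288)
K(F) = 288
K(c) - 1*36598 = 288 - 1*36598 = 288 - 36598 = -36310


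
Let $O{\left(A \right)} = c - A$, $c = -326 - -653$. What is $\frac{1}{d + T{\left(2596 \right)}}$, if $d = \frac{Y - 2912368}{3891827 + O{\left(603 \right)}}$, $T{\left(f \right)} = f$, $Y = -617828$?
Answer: $\frac{3891551}{10098936200} \approx 0.00038534$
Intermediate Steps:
$c = 327$ ($c = -326 + 653 = 327$)
$O{\left(A \right)} = 327 - A$
$d = - \frac{3530196}{3891551}$ ($d = \frac{-617828 - 2912368}{3891827 + \left(327 - 603\right)} = - \frac{3530196}{3891827 + \left(327 - 603\right)} = - \frac{3530196}{3891827 - 276} = - \frac{3530196}{3891551} \approx -0.90714$)
$\frac{1}{d + T{\left(2596 \right)}} = \frac{1}{- \frac{3530196}{3891551} + 2596} = \frac{1}{\frac{10098936200}{3891551}} = \frac{3891551}{10098936200}$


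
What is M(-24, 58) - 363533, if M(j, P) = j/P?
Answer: -10542469/29 ≈ -3.6353e+5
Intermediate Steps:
M(-24, 58) - 363533 = -24/58 - 363533 = -24*1/58 - 363533 = -12/29 - 363533 = -10542469/29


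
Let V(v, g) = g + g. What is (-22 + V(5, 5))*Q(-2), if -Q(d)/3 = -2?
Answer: -72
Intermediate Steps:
V(v, g) = 2*g
Q(d) = 6 (Q(d) = -3*(-2) = 6)
(-22 + V(5, 5))*Q(-2) = (-22 + 2*5)*6 = (-22 + 10)*6 = -12*6 = -72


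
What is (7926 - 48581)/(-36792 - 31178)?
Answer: 8131/13594 ≈ 0.59813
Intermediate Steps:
(7926 - 48581)/(-36792 - 31178) = -40655/(-67970) = -40655*(-1/67970) = 8131/13594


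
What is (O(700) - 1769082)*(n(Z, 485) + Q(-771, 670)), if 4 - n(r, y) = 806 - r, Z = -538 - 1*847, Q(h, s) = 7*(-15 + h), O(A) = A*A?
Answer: 9834861498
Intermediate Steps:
O(A) = A²
Q(h, s) = -105 + 7*h
Z = -1385 (Z = -538 - 847 = -1385)
n(r, y) = -802 + r (n(r, y) = 4 - (806 - r) = 4 + (-806 + r) = -802 + r)
(O(700) - 1769082)*(n(Z, 485) + Q(-771, 670)) = (700² - 1769082)*((-802 - 1385) + (-105 + 7*(-771))) = (490000 - 1769082)*(-2187 + (-105 - 5397)) = -1279082*(-2187 - 5502) = -1279082*(-7689) = 9834861498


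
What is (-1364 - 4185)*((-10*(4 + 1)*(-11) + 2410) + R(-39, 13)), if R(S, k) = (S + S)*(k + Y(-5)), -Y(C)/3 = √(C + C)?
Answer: -10798354 - 1298466*I*√10 ≈ -1.0798e+7 - 4.1061e+6*I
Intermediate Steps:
Y(C) = -3*√2*√C (Y(C) = -3*√(C + C) = -3*√2*√C)
R(S, k) = 2*S*(k - 3*I*√10) (R(S, k) = (S + S)*(k - 3*√2*√(-5)) = (2*S)*(k - 3*√2*I*√5) = (2*S)*(k - 3*I*√10) = 2*S*(k - 3*I*√10))
(-1364 - 4185)*((-10*(4 + 1)*(-11) + 2410) + R(-39, 13)) = (-1364 - 4185)*((-10*(4 + 1)*(-11) + 2410) + 2*(-39)*(13 - 3*I*√10)) = -5549*((-10*5*(-11) + 2410) + (-1014 + 234*I*√10)) = -5549*((-50*(-11) + 2410) + (-1014 + 234*I*√10)) = -5549*((550 + 2410) + (-1014 + 234*I*√10)) = -5549*(2960 + (-1014 + 234*I*√10)) = -5549*(1946 + 234*I*√10) = -10798354 - 1298466*I*√10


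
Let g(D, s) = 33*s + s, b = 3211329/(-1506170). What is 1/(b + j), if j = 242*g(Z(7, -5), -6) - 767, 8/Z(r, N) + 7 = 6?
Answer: -1506170/75515044279 ≈ -1.9945e-5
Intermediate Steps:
b = -3211329/1506170 (b = 3211329*(-1/1506170) = -3211329/1506170 ≈ -2.1321)
Z(r, N) = -8 (Z(r, N) = 8/(-7 + 6) = 8/(-1) = 8*(-1) = -8)
g(D, s) = 34*s
j = -50135 (j = 242*(34*(-6)) - 767 = 242*(-204) - 767 = -49368 - 767 = -50135)
1/(b + j) = 1/(-3211329/1506170 - 50135) = 1/(-75515044279/1506170) = -1506170/75515044279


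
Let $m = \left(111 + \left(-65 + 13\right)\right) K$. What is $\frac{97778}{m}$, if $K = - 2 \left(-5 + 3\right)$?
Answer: $\frac{48889}{118} \approx 414.31$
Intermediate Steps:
$K = 4$ ($K = \left(-2\right) \left(-2\right) = 4$)
$m = 236$ ($m = \left(111 + \left(-65 + 13\right)\right) 4 = \left(111 - 52\right) 4 = 59 \cdot 4 = 236$)
$\frac{97778}{m} = \frac{97778}{236} = 97778 \cdot \frac{1}{236} = \frac{48889}{118}$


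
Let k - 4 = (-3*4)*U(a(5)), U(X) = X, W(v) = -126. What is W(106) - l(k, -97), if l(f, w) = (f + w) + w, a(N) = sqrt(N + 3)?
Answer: 64 + 24*sqrt(2) ≈ 97.941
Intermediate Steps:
a(N) = sqrt(3 + N)
k = 4 - 24*sqrt(2) (k = 4 + (-3*4)*sqrt(3 + 5) = 4 - 24*sqrt(2) ≈ -29.941)
l(f, w) = f + 2*w
W(106) - l(k, -97) = -126 - ((4 - 24*sqrt(2)) + 2*(-97)) = -126 - ((4 - 24*sqrt(2)) - 194) = -126 - (-190 - 24*sqrt(2)) = -126 + (190 + 24*sqrt(2)) = 64 + 24*sqrt(2)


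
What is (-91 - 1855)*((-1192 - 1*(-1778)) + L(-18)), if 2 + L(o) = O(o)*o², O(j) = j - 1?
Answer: 10843112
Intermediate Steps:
O(j) = -1 + j
L(o) = -2 + o²*(-1 + o) (L(o) = -2 + (-1 + o)*o² = -2 + o²*(-1 + o))
(-91 - 1855)*((-1192 - 1*(-1778)) + L(-18)) = (-91 - 1855)*((-1192 - 1*(-1778)) + (-2 + (-18)²*(-1 - 18))) = -1946*((-1192 + 1778) + (-2 + 324*(-19))) = -1946*(586 + (-2 - 6156)) = -1946*(586 - 6158) = -1946*(-5572) = 10843112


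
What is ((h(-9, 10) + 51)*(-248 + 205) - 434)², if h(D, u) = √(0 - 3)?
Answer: 6895582 + 225922*I*√3 ≈ 6.8956e+6 + 3.9131e+5*I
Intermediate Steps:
h(D, u) = I*√3 (h(D, u) = √(-3) = I*√3)
((h(-9, 10) + 51)*(-248 + 205) - 434)² = ((I*√3 + 51)*(-248 + 205) - 434)² = ((51 + I*√3)*(-43) - 434)² = ((-2193 - 43*I*√3) - 434)² = (-2627 - 43*I*√3)²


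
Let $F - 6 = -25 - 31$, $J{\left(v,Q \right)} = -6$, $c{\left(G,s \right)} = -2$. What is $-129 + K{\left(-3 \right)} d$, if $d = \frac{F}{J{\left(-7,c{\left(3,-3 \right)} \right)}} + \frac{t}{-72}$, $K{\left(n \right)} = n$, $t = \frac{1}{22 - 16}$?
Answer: $- \frac{22175}{144} \approx -153.99$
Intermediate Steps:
$t = \frac{1}{6} \approx 0.16667$
$F = -50$ ($F = 6 - 56 = -50$)
$d = \frac{3599}{432}$ ($d = - \frac{50}{-6} + \frac{1}{6 \left(-72\right)} = \left(-50\right) \left(- \frac{1}{6}\right) + \frac{1}{6} \left(- \frac{1}{72}\right) = \frac{25}{3} - \frac{1}{432} = \frac{3599}{432} \approx 8.331$)
$-129 + K{\left(-3 \right)} d = -129 - \frac{3599}{144} = - \frac{22175}{144}$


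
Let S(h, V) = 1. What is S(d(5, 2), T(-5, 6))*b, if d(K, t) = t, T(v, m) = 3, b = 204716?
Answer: 204716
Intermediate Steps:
S(d(5, 2), T(-5, 6))*b = 1*204716 = 204716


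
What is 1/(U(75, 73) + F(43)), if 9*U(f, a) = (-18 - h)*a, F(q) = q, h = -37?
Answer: 9/1774 ≈ 0.0050733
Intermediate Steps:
U(f, a) = 19*a/9 (U(f, a) = ((-18 - 1*(-37))*a)/9 = ((-18 + 37)*a)/9 = (19*a)/9 = 19*a/9)
1/(U(75, 73) + F(43)) = 1/((19/9)*73 + 43) = 1/(1387/9 + 43) = 1/(1774/9) = 9/1774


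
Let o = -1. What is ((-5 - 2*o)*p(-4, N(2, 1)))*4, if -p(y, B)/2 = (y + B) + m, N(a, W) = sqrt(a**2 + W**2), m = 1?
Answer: -72 + 24*sqrt(5) ≈ -18.334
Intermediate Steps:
N(a, W) = sqrt(W**2 + a**2)
p(y, B) = -2 - 2*B - 2*y (p(y, B) = -2*((y + B) + 1) = -2*((B + y) + 1) = -2*(1 + B + y) = -2 - 2*B - 2*y)
((-5 - 2*o)*p(-4, N(2, 1)))*4 = ((-5 - 2*(-1))*(-2 - 2*sqrt(1**2 + 2**2) - 2*(-4)))*4 = ((-5 + 2)*(-2 - 2*sqrt(1 + 4) + 8))*4 = -3*(-2 - 2*sqrt(5) + 8)*4 = -3*(6 - 2*sqrt(5))*4 = (-18 + 6*sqrt(5))*4 = -72 + 24*sqrt(5)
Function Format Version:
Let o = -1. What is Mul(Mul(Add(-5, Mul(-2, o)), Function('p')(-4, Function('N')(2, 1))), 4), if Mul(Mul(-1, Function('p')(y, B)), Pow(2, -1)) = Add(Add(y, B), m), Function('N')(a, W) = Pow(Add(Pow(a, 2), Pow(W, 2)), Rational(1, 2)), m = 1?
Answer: Add(-72, Mul(24, Pow(5, Rational(1, 2)))) ≈ -18.334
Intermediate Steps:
Function('N')(a, W) = Pow(Add(Pow(W, 2), Pow(a, 2)), Rational(1, 2))
Function('p')(y, B) = Add(-2, Mul(-2, B), Mul(-2, y)) (Function('p')(y, B) = Mul(-2, Add(Add(y, B), 1)) = Mul(-2, Add(Add(B, y), 1)) = Mul(-2, Add(1, B, y)) = Add(-2, Mul(-2, B), Mul(-2, y)))
Mul(Mul(Add(-5, Mul(-2, o)), Function('p')(-4, Function('N')(2, 1))), 4) = Mul(Mul(Add(-5, Mul(-2, -1)), Add(-2, Mul(-2, Pow(Add(Pow(1, 2), Pow(2, 2)), Rational(1, 2))), Mul(-2, -4))), 4) = Mul(Mul(Add(-5, 2), Add(-2, Mul(-2, Pow(Add(1, 4), Rational(1, 2))), 8)), 4) = Mul(Mul(-3, Add(-2, Mul(-2, Pow(5, Rational(1, 2))), 8)), 4) = Mul(Mul(-3, Add(6, Mul(-2, Pow(5, Rational(1, 2))))), 4) = Mul(Add(-18, Mul(6, Pow(5, Rational(1, 2)))), 4) = Add(-72, Mul(24, Pow(5, Rational(1, 2))))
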